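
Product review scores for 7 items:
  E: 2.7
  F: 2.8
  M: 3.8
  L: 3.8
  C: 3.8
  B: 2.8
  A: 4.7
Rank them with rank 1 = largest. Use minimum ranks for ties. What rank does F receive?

5

Sorted (descending): 4.7, 3.8, 3.8, 3.8, 2.8, 2.8, 2.7
The 3 values of 3.8 occupy positions 2–4 → each gets rank 2.
The 2 values of 2.8 occupy positions 5–6 → each gets rank 5.
F has value 2.8 → rank 5.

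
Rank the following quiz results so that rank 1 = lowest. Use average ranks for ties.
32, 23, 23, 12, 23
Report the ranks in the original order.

5, 3, 3, 1, 3

Sorted (ascending): 12, 23, 23, 23, 32
The 3 values of 23 occupy positions 2–4 → average rank 3.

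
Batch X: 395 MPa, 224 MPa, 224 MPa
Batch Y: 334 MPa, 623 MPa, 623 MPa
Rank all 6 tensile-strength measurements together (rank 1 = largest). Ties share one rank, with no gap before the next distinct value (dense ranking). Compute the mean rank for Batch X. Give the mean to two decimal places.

Sorted (descending): 623, 623, 395, 334, 224, 224
The 2 values of 623 share dense rank 1.
The 2 values of 224 share dense rank 4.
Remaining distinct values take the next consecutive integers.
Batch X values → pooled ranks: 395→2, 224→4, 224→4
Mean rank = (2 + 4 + 4) / 3 = 3.33

3.33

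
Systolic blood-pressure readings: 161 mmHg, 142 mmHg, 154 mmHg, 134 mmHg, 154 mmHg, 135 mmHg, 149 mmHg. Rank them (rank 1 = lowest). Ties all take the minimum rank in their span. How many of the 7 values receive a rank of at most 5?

6

Sorted (ascending): 134, 135, 142, 149, 154, 154, 161
The 2 values of 154 occupy positions 5–6 → each gets rank 5.
Ranks ≤ 5: {1, 2, 3, 4, 5, 5} → 6 values.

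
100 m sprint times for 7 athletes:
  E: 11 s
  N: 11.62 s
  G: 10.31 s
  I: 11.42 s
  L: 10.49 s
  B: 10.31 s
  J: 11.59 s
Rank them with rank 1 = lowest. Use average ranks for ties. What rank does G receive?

Sorted (ascending): 10.31, 10.31, 10.49, 11, 11.42, 11.59, 11.62
The 2 values of 10.31 occupy positions 1–2 → average rank (1+2)/2 = 1.5.
G has value 10.31 s → rank 1.5.

1.5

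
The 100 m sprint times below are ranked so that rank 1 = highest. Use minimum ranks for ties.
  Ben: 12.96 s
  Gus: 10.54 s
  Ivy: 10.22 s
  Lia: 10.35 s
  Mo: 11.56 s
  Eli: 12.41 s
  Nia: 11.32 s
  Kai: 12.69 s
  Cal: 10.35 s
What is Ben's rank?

1

Sorted (descending): 12.96, 12.69, 12.41, 11.56, 11.32, 10.54, 10.35, 10.35, 10.22
The 2 values of 10.35 occupy positions 7–8 → each gets rank 7.
Ben has value 12.96 s → rank 1.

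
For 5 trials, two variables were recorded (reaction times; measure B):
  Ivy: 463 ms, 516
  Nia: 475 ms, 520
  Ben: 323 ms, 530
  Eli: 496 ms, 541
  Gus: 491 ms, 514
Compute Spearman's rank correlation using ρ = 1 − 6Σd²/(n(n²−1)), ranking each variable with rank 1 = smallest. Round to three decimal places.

0.100

Ranks of variable 1: 2, 3, 1, 5, 4
Ranks of variable 2: 2, 3, 4, 5, 1
d = r₁ − r₂: 0, 0, -3, 0, 3
d²: 0, 0, 9, 0, 9; Σd² = 18
ρ = 1 − 6·18/(5·24) = 1 − 108/120 = 0.100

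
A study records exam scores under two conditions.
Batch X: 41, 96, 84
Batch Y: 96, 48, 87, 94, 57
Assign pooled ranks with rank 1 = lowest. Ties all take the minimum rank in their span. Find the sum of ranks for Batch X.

Sorted (ascending): 41, 48, 57, 84, 87, 94, 96, 96
The 2 values of 96 occupy positions 7–8 → each gets rank 7.
Batch X values → pooled ranks: 41→1, 96→7, 84→4
Rank sum = 1 + 7 + 4 = 12

12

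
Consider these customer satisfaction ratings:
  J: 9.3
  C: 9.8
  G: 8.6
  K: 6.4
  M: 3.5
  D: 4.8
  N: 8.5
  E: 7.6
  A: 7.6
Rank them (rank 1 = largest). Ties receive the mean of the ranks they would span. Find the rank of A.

Sorted (descending): 9.8, 9.3, 8.6, 8.5, 7.6, 7.6, 6.4, 4.8, 3.5
The 2 values of 7.6 occupy positions 5–6 → average rank (5+6)/2 = 5.5.
A has value 7.6 → rank 5.5.

5.5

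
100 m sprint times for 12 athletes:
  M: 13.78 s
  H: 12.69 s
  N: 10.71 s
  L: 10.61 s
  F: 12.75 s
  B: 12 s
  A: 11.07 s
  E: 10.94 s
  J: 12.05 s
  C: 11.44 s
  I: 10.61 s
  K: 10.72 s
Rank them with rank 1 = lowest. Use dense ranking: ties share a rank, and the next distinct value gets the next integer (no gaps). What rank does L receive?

Sorted (ascending): 10.61, 10.61, 10.71, 10.72, 10.94, 11.07, 11.44, 12, 12.05, 12.69, 12.75, 13.78
The 2 values of 10.61 share dense rank 1.
Remaining distinct values take the next consecutive integers.
L has value 10.61 s → rank 1.

1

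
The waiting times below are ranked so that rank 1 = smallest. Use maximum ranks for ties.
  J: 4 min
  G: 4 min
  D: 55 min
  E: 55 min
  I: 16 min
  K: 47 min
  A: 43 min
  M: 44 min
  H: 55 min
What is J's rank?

2

Sorted (ascending): 4, 4, 16, 43, 44, 47, 55, 55, 55
The 2 values of 4 occupy positions 1–2 → each gets rank 2.
The 3 values of 55 occupy positions 7–9 → each gets rank 9.
J has value 4 min → rank 2.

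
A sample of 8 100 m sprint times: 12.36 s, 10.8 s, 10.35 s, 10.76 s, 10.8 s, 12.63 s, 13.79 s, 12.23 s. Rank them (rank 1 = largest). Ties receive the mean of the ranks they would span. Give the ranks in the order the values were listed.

3, 5.5, 8, 7, 5.5, 2, 1, 4

Sorted (descending): 13.79, 12.63, 12.36, 12.23, 10.8, 10.8, 10.76, 10.35
The 2 values of 10.8 occupy positions 5–6 → average rank (5+6)/2 = 5.5.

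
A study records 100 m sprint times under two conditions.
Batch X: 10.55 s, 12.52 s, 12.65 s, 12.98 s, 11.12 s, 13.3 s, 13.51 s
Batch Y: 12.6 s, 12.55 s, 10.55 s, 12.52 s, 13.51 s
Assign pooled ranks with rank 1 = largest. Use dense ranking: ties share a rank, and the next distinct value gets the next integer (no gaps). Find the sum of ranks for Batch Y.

Sorted (descending): 13.51, 13.51, 13.3, 12.98, 12.65, 12.6, 12.55, 12.52, 12.52, 11.12, 10.55, 10.55
The 2 values of 13.51 share dense rank 1.
The 2 values of 12.52 share dense rank 7.
The 2 values of 10.55 share dense rank 9.
Remaining distinct values take the next consecutive integers.
Batch Y values → pooled ranks: 12.6→5, 12.55→6, 10.55→9, 12.52→7, 13.51→1
Rank sum = 5 + 6 + 9 + 7 + 1 = 28

28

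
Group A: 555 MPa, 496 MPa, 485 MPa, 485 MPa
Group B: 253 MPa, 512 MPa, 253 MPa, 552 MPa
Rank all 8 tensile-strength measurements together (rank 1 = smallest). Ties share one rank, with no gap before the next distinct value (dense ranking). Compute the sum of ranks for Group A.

Sorted (ascending): 253, 253, 485, 485, 496, 512, 552, 555
The 2 values of 253 share dense rank 1.
The 2 values of 485 share dense rank 2.
Remaining distinct values take the next consecutive integers.
Group A values → pooled ranks: 555→6, 496→3, 485→2, 485→2
Rank sum = 6 + 3 + 2 + 2 = 13

13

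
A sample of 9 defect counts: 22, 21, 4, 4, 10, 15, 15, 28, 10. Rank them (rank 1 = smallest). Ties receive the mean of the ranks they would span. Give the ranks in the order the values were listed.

8, 7, 1.5, 1.5, 3.5, 5.5, 5.5, 9, 3.5

Sorted (ascending): 4, 4, 10, 10, 15, 15, 21, 22, 28
The 2 values of 4 occupy positions 1–2 → average rank (1+2)/2 = 1.5.
The 2 values of 10 occupy positions 3–4 → average rank (3+4)/2 = 3.5.
The 2 values of 15 occupy positions 5–6 → average rank (5+6)/2 = 5.5.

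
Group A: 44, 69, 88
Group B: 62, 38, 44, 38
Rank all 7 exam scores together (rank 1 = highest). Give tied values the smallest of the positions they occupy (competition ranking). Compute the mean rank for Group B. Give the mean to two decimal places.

4.75

Sorted (descending): 88, 69, 62, 44, 44, 38, 38
The 2 values of 44 occupy positions 4–5 → each gets rank 4.
The 2 values of 38 occupy positions 6–7 → each gets rank 6.
Group B values → pooled ranks: 62→3, 38→6, 44→4, 38→6
Mean rank = (3 + 6 + 4 + 6) / 4 = 4.75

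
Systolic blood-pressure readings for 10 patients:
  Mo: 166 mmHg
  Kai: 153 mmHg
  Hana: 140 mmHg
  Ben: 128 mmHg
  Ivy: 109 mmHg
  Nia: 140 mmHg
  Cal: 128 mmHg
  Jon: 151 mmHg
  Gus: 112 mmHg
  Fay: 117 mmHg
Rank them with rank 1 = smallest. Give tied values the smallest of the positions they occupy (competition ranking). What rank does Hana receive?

6

Sorted (ascending): 109, 112, 117, 128, 128, 140, 140, 151, 153, 166
The 2 values of 128 occupy positions 4–5 → each gets rank 4.
The 2 values of 140 occupy positions 6–7 → each gets rank 6.
Hana has value 140 mmHg → rank 6.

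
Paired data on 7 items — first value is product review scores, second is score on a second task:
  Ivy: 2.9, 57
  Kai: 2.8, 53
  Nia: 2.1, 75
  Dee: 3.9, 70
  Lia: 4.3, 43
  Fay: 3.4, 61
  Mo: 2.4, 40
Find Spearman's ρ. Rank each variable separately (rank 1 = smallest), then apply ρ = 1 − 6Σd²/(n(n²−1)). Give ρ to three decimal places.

Ranks of variable 1: 4, 3, 1, 6, 7, 5, 2
Ranks of variable 2: 4, 3, 7, 6, 2, 5, 1
d = r₁ − r₂: 0, 0, -6, 0, 5, 0, 1
d²: 0, 0, 36, 0, 25, 0, 1; Σd² = 62
ρ = 1 − 6·62/(7·48) = 1 − 372/336 = -0.107

-0.107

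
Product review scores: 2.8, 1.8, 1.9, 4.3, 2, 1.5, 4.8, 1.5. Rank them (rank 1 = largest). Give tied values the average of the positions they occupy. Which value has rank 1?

Sorted (descending): 4.8, 4.3, 2.8, 2, 1.9, 1.8, 1.5, 1.5
The 2 values of 1.5 occupy positions 7–8 → average rank (7+8)/2 = 7.5.
Rank 1 → value 4.8.

4.8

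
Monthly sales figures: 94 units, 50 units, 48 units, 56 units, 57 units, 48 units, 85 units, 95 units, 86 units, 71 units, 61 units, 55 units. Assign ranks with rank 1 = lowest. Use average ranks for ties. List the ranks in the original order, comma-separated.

11, 3, 1.5, 5, 6, 1.5, 9, 12, 10, 8, 7, 4

Sorted (ascending): 48, 48, 50, 55, 56, 57, 61, 71, 85, 86, 94, 95
The 2 values of 48 occupy positions 1–2 → average rank (1+2)/2 = 1.5.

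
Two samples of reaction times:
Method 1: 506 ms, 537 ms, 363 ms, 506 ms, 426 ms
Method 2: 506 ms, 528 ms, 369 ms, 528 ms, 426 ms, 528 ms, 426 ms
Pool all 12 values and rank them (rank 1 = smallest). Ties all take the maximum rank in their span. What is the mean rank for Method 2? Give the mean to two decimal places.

Sorted (ascending): 363, 369, 426, 426, 426, 506, 506, 506, 528, 528, 528, 537
The 3 values of 426 occupy positions 3–5 → each gets rank 5.
The 3 values of 506 occupy positions 6–8 → each gets rank 8.
The 3 values of 528 occupy positions 9–11 → each gets rank 11.
Method 2 values → pooled ranks: 506→8, 528→11, 369→2, 528→11, 426→5, 528→11, 426→5
Mean rank = (8 + 11 + 2 + 11 + 5 + 11 + 5) / 7 = 7.57

7.57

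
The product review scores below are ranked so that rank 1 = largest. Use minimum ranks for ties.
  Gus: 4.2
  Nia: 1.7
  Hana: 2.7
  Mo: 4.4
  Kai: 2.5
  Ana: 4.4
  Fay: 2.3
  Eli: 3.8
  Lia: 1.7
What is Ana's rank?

Sorted (descending): 4.4, 4.4, 4.2, 3.8, 2.7, 2.5, 2.3, 1.7, 1.7
The 2 values of 4.4 occupy positions 1–2 → each gets rank 1.
The 2 values of 1.7 occupy positions 8–9 → each gets rank 8.
Ana has value 4.4 → rank 1.

1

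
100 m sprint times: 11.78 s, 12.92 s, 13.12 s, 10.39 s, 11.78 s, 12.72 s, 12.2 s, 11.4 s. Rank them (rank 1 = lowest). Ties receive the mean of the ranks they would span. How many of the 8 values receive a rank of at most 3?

2

Sorted (ascending): 10.39, 11.4, 11.78, 11.78, 12.2, 12.72, 12.92, 13.12
The 2 values of 11.78 occupy positions 3–4 → average rank (3+4)/2 = 3.5.
Ranks ≤ 3: {1, 2} → 2 values.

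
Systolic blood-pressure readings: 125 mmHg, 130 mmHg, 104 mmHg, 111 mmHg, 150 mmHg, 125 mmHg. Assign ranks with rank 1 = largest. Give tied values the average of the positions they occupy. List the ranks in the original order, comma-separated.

Sorted (descending): 150, 130, 125, 125, 111, 104
The 2 values of 125 occupy positions 3–4 → average rank (3+4)/2 = 3.5.

3.5, 2, 6, 5, 1, 3.5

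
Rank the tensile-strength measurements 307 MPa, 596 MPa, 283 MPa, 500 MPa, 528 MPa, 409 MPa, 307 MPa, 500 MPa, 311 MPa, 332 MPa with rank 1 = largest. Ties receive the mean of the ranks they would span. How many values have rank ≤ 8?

7

Sorted (descending): 596, 528, 500, 500, 409, 332, 311, 307, 307, 283
The 2 values of 500 occupy positions 3–4 → average rank (3+4)/2 = 3.5.
The 2 values of 307 occupy positions 8–9 → average rank (8+9)/2 = 8.5.
Ranks ≤ 8: {1, 2, 3.5, 3.5, 5, 6, 7} → 7 values.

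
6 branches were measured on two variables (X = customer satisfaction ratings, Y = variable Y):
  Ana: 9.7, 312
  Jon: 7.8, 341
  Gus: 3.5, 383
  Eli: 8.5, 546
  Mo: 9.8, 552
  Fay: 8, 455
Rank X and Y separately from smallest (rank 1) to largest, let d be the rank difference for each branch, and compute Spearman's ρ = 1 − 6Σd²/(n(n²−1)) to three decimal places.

0.371

Ranks of variable 1: 5, 2, 1, 4, 6, 3
Ranks of variable 2: 1, 2, 3, 5, 6, 4
d = r₁ − r₂: 4, 0, -2, -1, 0, -1
d²: 16, 0, 4, 1, 0, 1; Σd² = 22
ρ = 1 − 6·22/(6·35) = 1 − 132/210 = 0.371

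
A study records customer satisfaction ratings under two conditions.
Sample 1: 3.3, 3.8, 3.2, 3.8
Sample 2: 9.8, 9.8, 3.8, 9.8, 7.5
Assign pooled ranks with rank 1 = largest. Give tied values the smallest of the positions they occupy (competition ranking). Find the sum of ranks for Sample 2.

12

Sorted (descending): 9.8, 9.8, 9.8, 7.5, 3.8, 3.8, 3.8, 3.3, 3.2
The 3 values of 9.8 occupy positions 1–3 → each gets rank 1.
The 3 values of 3.8 occupy positions 5–7 → each gets rank 5.
Sample 2 values → pooled ranks: 9.8→1, 9.8→1, 3.8→5, 9.8→1, 7.5→4
Rank sum = 1 + 1 + 5 + 1 + 4 = 12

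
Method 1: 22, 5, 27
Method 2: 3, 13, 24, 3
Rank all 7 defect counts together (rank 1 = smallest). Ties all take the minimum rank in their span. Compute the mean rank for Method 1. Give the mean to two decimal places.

5.00

Sorted (ascending): 3, 3, 5, 13, 22, 24, 27
The 2 values of 3 occupy positions 1–2 → each gets rank 1.
Method 1 values → pooled ranks: 22→5, 5→3, 27→7
Mean rank = (5 + 3 + 7) / 3 = 5.00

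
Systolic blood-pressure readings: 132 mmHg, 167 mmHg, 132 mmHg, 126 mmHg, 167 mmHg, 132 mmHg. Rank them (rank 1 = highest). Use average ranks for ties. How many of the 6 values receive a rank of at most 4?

5

Sorted (descending): 167, 167, 132, 132, 132, 126
The 2 values of 167 occupy positions 1–2 → average rank (1+2)/2 = 1.5.
The 3 values of 132 occupy positions 3–5 → average rank 4.
Ranks ≤ 4: {1.5, 1.5, 4, 4, 4} → 5 values.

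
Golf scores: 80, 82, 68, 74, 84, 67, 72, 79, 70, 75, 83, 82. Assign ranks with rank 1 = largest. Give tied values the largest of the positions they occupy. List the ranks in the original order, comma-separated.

5, 4, 11, 8, 1, 12, 9, 6, 10, 7, 2, 4

Sorted (descending): 84, 83, 82, 82, 80, 79, 75, 74, 72, 70, 68, 67
The 2 values of 82 occupy positions 3–4 → each gets rank 4.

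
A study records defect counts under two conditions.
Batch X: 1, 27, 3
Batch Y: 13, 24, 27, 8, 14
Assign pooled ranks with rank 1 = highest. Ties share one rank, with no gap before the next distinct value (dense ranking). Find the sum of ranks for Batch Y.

Sorted (descending): 27, 27, 24, 14, 13, 8, 3, 1
The 2 values of 27 share dense rank 1.
Remaining distinct values take the next consecutive integers.
Batch Y values → pooled ranks: 13→4, 24→2, 27→1, 8→5, 14→3
Rank sum = 4 + 2 + 1 + 5 + 3 = 15

15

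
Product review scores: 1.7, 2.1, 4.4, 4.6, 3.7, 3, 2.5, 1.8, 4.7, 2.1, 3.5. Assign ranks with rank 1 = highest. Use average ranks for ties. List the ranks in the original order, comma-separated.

Sorted (descending): 4.7, 4.6, 4.4, 3.7, 3.5, 3, 2.5, 2.1, 2.1, 1.8, 1.7
The 2 values of 2.1 occupy positions 8–9 → average rank (8+9)/2 = 8.5.

11, 8.5, 3, 2, 4, 6, 7, 10, 1, 8.5, 5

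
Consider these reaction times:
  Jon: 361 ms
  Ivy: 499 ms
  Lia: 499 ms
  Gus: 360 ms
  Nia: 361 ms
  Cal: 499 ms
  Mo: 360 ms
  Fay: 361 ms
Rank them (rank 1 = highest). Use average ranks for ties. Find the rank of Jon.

Sorted (descending): 499, 499, 499, 361, 361, 361, 360, 360
The 3 values of 499 occupy positions 1–3 → average rank 2.
The 3 values of 361 occupy positions 4–6 → average rank 5.
The 2 values of 360 occupy positions 7–8 → average rank (7+8)/2 = 7.5.
Jon has value 361 ms → rank 5.

5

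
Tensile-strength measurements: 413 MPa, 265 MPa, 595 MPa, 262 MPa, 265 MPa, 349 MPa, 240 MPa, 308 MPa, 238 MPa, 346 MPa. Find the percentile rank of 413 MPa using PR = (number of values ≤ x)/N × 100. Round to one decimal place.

90.0

N = 10.
Strictly below 413: 8. Equal to 413: 1.
PR = 9/10 × 100 = 90.0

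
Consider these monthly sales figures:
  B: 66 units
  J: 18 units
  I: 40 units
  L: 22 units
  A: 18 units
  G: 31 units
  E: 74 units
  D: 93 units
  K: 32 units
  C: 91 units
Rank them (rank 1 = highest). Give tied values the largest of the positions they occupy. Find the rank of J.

Sorted (descending): 93, 91, 74, 66, 40, 32, 31, 22, 18, 18
The 2 values of 18 occupy positions 9–10 → each gets rank 10.
J has value 18 units → rank 10.

10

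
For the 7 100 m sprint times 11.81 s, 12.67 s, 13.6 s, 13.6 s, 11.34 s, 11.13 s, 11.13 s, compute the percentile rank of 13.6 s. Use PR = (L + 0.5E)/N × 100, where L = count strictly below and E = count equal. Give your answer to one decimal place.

N = 7.
Strictly below 13.6: 5. Equal to 13.6: 2.
PR = (5 + 0.5·2)/7 × 100 = 85.7

85.7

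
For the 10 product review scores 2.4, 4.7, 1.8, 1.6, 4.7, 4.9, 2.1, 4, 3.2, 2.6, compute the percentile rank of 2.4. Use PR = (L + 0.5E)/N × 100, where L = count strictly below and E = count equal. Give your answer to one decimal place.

N = 10.
Strictly below 2.4: 3. Equal to 2.4: 1.
PR = (3 + 0.5·1)/10 × 100 = 35.0

35.0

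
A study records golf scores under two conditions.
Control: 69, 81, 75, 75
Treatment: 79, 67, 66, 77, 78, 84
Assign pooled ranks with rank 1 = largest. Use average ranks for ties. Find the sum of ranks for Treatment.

Sorted (descending): 84, 81, 79, 78, 77, 75, 75, 69, 67, 66
The 2 values of 75 occupy positions 6–7 → average rank (6+7)/2 = 6.5.
Treatment values → pooled ranks: 79→3, 67→9, 66→10, 77→5, 78→4, 84→1
Rank sum = 3 + 9 + 10 + 5 + 4 + 1 = 32

32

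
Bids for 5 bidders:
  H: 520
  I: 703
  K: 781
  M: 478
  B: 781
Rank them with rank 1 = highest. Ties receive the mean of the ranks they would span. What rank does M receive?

5

Sorted (descending): 781, 781, 703, 520, 478
The 2 values of 781 occupy positions 1–2 → average rank (1+2)/2 = 1.5.
M has value 478 → rank 5.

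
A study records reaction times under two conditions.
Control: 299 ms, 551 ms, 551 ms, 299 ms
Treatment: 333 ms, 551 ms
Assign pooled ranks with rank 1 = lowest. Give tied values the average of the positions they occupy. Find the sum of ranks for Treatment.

8

Sorted (ascending): 299, 299, 333, 551, 551, 551
The 2 values of 299 occupy positions 1–2 → average rank (1+2)/2 = 1.5.
The 3 values of 551 occupy positions 4–6 → average rank 5.
Treatment values → pooled ranks: 333→3, 551→5
Rank sum = 3 + 5 = 8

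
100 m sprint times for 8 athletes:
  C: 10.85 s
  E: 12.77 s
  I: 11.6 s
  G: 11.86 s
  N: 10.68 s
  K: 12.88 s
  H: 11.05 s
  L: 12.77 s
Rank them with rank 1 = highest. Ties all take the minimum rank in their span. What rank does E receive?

2

Sorted (descending): 12.88, 12.77, 12.77, 11.86, 11.6, 11.05, 10.85, 10.68
The 2 values of 12.77 occupy positions 2–3 → each gets rank 2.
E has value 12.77 s → rank 2.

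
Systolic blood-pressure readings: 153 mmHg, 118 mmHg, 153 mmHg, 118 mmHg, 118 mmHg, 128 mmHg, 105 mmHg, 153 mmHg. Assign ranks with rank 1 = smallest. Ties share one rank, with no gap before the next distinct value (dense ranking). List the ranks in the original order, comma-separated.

4, 2, 4, 2, 2, 3, 1, 4

Sorted (ascending): 105, 118, 118, 118, 128, 153, 153, 153
The 3 values of 118 share dense rank 2.
The 3 values of 153 share dense rank 4.
Remaining distinct values take the next consecutive integers.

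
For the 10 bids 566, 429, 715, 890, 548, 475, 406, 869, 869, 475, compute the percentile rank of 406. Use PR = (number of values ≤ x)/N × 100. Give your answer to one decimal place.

N = 10.
Strictly below 406: 0. Equal to 406: 1.
PR = 1/10 × 100 = 10.0

10.0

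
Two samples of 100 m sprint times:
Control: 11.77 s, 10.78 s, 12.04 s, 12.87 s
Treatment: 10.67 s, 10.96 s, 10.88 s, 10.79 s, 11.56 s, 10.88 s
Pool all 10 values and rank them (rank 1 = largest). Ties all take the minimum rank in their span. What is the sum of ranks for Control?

Sorted (descending): 12.87, 12.04, 11.77, 11.56, 10.96, 10.88, 10.88, 10.79, 10.78, 10.67
The 2 values of 10.88 occupy positions 6–7 → each gets rank 6.
Control values → pooled ranks: 11.77→3, 10.78→9, 12.04→2, 12.87→1
Rank sum = 3 + 9 + 2 + 1 = 15

15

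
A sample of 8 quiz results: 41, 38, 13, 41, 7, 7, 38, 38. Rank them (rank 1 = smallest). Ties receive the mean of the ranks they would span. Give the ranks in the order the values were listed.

Sorted (ascending): 7, 7, 13, 38, 38, 38, 41, 41
The 2 values of 7 occupy positions 1–2 → average rank (1+2)/2 = 1.5.
The 3 values of 38 occupy positions 4–6 → average rank 5.
The 2 values of 41 occupy positions 7–8 → average rank (7+8)/2 = 7.5.

7.5, 5, 3, 7.5, 1.5, 1.5, 5, 5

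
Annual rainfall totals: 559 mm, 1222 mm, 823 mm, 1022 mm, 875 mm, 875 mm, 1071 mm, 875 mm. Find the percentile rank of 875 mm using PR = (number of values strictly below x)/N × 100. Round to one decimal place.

N = 8.
Strictly below 875: 2. Equal to 875: 3.
PR = 2/8 × 100 = 25.0

25.0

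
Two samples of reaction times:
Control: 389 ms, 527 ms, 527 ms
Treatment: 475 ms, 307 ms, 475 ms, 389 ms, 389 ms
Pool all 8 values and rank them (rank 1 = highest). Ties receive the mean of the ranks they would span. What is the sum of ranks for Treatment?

27

Sorted (descending): 527, 527, 475, 475, 389, 389, 389, 307
The 2 values of 527 occupy positions 1–2 → average rank (1+2)/2 = 1.5.
The 2 values of 475 occupy positions 3–4 → average rank (3+4)/2 = 3.5.
The 3 values of 389 occupy positions 5–7 → average rank 6.
Treatment values → pooled ranks: 475→3.5, 307→8, 475→3.5, 389→6, 389→6
Rank sum = 3.5 + 8 + 3.5 + 6 + 6 = 27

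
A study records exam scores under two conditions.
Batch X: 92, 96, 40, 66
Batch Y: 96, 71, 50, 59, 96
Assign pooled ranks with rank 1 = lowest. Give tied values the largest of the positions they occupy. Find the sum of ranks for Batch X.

Sorted (ascending): 40, 50, 59, 66, 71, 92, 96, 96, 96
The 3 values of 96 occupy positions 7–9 → each gets rank 9.
Batch X values → pooled ranks: 92→6, 96→9, 40→1, 66→4
Rank sum = 6 + 9 + 1 + 4 = 20

20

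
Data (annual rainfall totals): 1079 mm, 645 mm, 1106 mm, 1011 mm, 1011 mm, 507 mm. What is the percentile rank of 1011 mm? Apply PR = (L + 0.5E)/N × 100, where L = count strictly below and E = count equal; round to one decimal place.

50.0

N = 6.
Strictly below 1011: 2. Equal to 1011: 2.
PR = (2 + 0.5·2)/6 × 100 = 50.0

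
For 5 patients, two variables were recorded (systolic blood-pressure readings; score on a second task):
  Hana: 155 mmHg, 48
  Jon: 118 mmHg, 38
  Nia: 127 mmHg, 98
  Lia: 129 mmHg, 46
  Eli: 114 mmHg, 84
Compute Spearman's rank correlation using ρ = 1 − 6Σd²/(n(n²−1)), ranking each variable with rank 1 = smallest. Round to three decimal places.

-0.100

Ranks of variable 1: 5, 2, 3, 4, 1
Ranks of variable 2: 3, 1, 5, 2, 4
d = r₁ − r₂: 2, 1, -2, 2, -3
d²: 4, 1, 4, 4, 9; Σd² = 22
ρ = 1 − 6·22/(5·24) = 1 − 132/120 = -0.100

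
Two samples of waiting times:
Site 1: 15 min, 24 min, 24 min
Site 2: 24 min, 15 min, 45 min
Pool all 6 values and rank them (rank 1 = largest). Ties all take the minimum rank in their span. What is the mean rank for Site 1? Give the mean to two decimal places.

3.00

Sorted (descending): 45, 24, 24, 24, 15, 15
The 3 values of 24 occupy positions 2–4 → each gets rank 2.
The 2 values of 15 occupy positions 5–6 → each gets rank 5.
Site 1 values → pooled ranks: 15→5, 24→2, 24→2
Mean rank = (5 + 2 + 2) / 3 = 3.00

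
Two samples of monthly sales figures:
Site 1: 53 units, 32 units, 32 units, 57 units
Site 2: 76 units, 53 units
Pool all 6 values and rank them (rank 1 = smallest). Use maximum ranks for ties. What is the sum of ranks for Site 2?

Sorted (ascending): 32, 32, 53, 53, 57, 76
The 2 values of 32 occupy positions 1–2 → each gets rank 2.
The 2 values of 53 occupy positions 3–4 → each gets rank 4.
Site 2 values → pooled ranks: 76→6, 53→4
Rank sum = 6 + 4 = 10

10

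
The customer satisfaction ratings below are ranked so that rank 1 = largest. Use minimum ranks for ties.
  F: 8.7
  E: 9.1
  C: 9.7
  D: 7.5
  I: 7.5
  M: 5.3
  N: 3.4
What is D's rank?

4

Sorted (descending): 9.7, 9.1, 8.7, 7.5, 7.5, 5.3, 3.4
The 2 values of 7.5 occupy positions 4–5 → each gets rank 4.
D has value 7.5 → rank 4.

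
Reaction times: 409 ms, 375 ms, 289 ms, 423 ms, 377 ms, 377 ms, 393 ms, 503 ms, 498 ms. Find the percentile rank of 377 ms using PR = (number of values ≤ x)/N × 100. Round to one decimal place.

N = 9.
Strictly below 377: 2. Equal to 377: 2.
PR = 4/9 × 100 = 44.4

44.4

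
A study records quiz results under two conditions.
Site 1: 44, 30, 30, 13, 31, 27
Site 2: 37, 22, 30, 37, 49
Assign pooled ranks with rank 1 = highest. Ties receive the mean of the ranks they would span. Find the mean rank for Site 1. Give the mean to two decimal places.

Sorted (descending): 49, 44, 37, 37, 31, 30, 30, 30, 27, 22, 13
The 2 values of 37 occupy positions 3–4 → average rank (3+4)/2 = 3.5.
The 3 values of 30 occupy positions 6–8 → average rank 7.
Site 1 values → pooled ranks: 44→2, 30→7, 30→7, 13→11, 31→5, 27→9
Mean rank = (2 + 7 + 7 + 11 + 5 + 9) / 6 = 6.83

6.83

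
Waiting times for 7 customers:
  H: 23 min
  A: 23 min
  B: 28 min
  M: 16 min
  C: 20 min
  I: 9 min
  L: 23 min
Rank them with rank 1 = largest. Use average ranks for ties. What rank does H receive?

Sorted (descending): 28, 23, 23, 23, 20, 16, 9
The 3 values of 23 occupy positions 2–4 → average rank 3.
H has value 23 min → rank 3.

3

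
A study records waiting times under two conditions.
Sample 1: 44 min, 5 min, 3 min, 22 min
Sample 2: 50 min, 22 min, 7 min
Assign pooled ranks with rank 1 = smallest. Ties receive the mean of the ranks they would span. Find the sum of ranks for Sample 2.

Sorted (ascending): 3, 5, 7, 22, 22, 44, 50
The 2 values of 22 occupy positions 4–5 → average rank (4+5)/2 = 4.5.
Sample 2 values → pooled ranks: 50→7, 22→4.5, 7→3
Rank sum = 7 + 4.5 + 3 = 14.5

14.5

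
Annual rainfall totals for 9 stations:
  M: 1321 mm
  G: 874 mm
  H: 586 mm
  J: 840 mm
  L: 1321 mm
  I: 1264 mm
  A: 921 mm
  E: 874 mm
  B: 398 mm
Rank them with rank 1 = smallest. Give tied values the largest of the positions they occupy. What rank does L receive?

9

Sorted (ascending): 398, 586, 840, 874, 874, 921, 1264, 1321, 1321
The 2 values of 874 occupy positions 4–5 → each gets rank 5.
The 2 values of 1321 occupy positions 8–9 → each gets rank 9.
L has value 1321 mm → rank 9.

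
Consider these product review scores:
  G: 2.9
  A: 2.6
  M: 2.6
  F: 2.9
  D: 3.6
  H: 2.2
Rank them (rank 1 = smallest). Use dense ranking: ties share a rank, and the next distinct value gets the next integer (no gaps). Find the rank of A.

2

Sorted (ascending): 2.2, 2.6, 2.6, 2.9, 2.9, 3.6
The 2 values of 2.6 share dense rank 2.
The 2 values of 2.9 share dense rank 3.
Remaining distinct values take the next consecutive integers.
A has value 2.6 → rank 2.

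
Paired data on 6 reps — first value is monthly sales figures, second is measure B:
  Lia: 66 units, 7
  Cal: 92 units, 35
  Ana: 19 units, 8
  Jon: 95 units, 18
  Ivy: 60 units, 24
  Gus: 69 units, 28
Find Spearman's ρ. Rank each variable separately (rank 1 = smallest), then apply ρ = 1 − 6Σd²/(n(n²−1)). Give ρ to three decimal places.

Ranks of variable 1: 3, 5, 1, 6, 2, 4
Ranks of variable 2: 1, 6, 2, 3, 4, 5
d = r₁ − r₂: 2, -1, -1, 3, -2, -1
d²: 4, 1, 1, 9, 4, 1; Σd² = 20
ρ = 1 − 6·20/(6·35) = 1 − 120/210 = 0.429

0.429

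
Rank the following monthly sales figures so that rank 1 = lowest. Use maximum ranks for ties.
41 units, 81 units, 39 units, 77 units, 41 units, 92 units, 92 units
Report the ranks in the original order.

Sorted (ascending): 39, 41, 41, 77, 81, 92, 92
The 2 values of 41 occupy positions 2–3 → each gets rank 3.
The 2 values of 92 occupy positions 6–7 → each gets rank 7.

3, 5, 1, 4, 3, 7, 7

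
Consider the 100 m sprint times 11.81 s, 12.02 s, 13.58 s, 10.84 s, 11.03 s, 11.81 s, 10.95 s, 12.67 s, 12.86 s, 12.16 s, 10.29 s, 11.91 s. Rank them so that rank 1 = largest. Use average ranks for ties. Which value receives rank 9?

Sorted (descending): 13.58, 12.86, 12.67, 12.16, 12.02, 11.91, 11.81, 11.81, 11.03, 10.95, 10.84, 10.29
The 2 values of 11.81 occupy positions 7–8 → average rank (7+8)/2 = 7.5.
Rank 9 → value 11.03.

11.03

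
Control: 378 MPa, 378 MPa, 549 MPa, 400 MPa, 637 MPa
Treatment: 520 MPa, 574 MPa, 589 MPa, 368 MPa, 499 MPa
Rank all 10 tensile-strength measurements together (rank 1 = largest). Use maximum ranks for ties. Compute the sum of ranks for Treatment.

26

Sorted (descending): 637, 589, 574, 549, 520, 499, 400, 378, 378, 368
The 2 values of 378 occupy positions 8–9 → each gets rank 9.
Treatment values → pooled ranks: 520→5, 574→3, 589→2, 368→10, 499→6
Rank sum = 5 + 3 + 2 + 10 + 6 = 26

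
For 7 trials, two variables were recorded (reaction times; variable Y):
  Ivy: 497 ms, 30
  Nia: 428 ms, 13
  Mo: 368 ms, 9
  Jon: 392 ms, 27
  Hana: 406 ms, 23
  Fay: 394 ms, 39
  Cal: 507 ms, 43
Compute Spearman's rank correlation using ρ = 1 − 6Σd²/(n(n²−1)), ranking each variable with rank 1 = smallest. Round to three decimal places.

0.571

Ranks of variable 1: 6, 5, 1, 2, 4, 3, 7
Ranks of variable 2: 5, 2, 1, 4, 3, 6, 7
d = r₁ − r₂: 1, 3, 0, -2, 1, -3, 0
d²: 1, 9, 0, 4, 1, 9, 0; Σd² = 24
ρ = 1 − 6·24/(7·48) = 1 − 144/336 = 0.571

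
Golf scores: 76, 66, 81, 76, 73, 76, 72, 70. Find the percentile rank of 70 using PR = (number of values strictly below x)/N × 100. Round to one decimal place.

12.5

N = 8.
Strictly below 70: 1. Equal to 70: 1.
PR = 1/8 × 100 = 12.5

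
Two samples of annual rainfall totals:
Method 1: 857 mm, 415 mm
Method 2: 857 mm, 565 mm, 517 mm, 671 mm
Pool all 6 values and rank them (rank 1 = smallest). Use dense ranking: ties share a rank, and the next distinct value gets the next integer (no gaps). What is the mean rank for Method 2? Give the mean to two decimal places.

3.50

Sorted (ascending): 415, 517, 565, 671, 857, 857
The 2 values of 857 share dense rank 5.
Remaining distinct values take the next consecutive integers.
Method 2 values → pooled ranks: 857→5, 565→3, 517→2, 671→4
Mean rank = (5 + 3 + 2 + 4) / 4 = 3.50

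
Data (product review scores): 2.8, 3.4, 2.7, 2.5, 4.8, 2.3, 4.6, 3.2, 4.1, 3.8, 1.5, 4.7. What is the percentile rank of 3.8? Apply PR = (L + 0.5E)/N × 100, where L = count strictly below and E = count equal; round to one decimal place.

N = 12.
Strictly below 3.8: 7. Equal to 3.8: 1.
PR = (7 + 0.5·1)/12 × 100 = 62.5

62.5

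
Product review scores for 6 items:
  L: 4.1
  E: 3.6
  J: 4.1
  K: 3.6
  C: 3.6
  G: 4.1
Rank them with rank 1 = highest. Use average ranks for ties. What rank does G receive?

2

Sorted (descending): 4.1, 4.1, 4.1, 3.6, 3.6, 3.6
The 3 values of 4.1 occupy positions 1–3 → average rank 2.
The 3 values of 3.6 occupy positions 4–6 → average rank 5.
G has value 4.1 → rank 2.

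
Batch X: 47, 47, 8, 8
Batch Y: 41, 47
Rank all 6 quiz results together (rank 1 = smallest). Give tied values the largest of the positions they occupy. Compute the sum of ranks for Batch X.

16

Sorted (ascending): 8, 8, 41, 47, 47, 47
The 2 values of 8 occupy positions 1–2 → each gets rank 2.
The 3 values of 47 occupy positions 4–6 → each gets rank 6.
Batch X values → pooled ranks: 47→6, 47→6, 8→2, 8→2
Rank sum = 6 + 6 + 2 + 2 = 16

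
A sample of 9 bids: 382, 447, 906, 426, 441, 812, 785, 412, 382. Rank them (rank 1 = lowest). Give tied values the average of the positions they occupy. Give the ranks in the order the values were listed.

1.5, 6, 9, 4, 5, 8, 7, 3, 1.5

Sorted (ascending): 382, 382, 412, 426, 441, 447, 785, 812, 906
The 2 values of 382 occupy positions 1–2 → average rank (1+2)/2 = 1.5.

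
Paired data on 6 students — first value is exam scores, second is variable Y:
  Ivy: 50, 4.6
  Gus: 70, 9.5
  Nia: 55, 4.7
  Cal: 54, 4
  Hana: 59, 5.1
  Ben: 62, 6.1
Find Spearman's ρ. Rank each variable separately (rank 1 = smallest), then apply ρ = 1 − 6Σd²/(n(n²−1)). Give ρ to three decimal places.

Ranks of variable 1: 1, 6, 3, 2, 4, 5
Ranks of variable 2: 2, 6, 3, 1, 4, 5
d = r₁ − r₂: -1, 0, 0, 1, 0, 0
d²: 1, 0, 0, 1, 0, 0; Σd² = 2
ρ = 1 − 6·2/(6·35) = 1 − 12/210 = 0.943

0.943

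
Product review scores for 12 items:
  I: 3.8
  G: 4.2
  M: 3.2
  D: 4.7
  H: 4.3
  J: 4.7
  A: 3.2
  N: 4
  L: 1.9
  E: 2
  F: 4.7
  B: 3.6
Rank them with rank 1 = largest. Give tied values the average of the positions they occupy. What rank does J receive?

Sorted (descending): 4.7, 4.7, 4.7, 4.3, 4.2, 4, 3.8, 3.6, 3.2, 3.2, 2, 1.9
The 3 values of 4.7 occupy positions 1–3 → average rank 2.
The 2 values of 3.2 occupy positions 9–10 → average rank (9+10)/2 = 9.5.
J has value 4.7 → rank 2.

2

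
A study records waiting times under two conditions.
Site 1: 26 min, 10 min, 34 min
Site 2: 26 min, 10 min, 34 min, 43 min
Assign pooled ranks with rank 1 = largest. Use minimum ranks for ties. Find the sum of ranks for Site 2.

13

Sorted (descending): 43, 34, 34, 26, 26, 10, 10
The 2 values of 34 occupy positions 2–3 → each gets rank 2.
The 2 values of 26 occupy positions 4–5 → each gets rank 4.
The 2 values of 10 occupy positions 6–7 → each gets rank 6.
Site 2 values → pooled ranks: 26→4, 10→6, 34→2, 43→1
Rank sum = 4 + 6 + 2 + 1 = 13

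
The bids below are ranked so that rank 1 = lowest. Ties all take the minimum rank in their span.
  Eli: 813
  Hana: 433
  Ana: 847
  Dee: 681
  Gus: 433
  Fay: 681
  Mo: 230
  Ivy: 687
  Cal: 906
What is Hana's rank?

2

Sorted (ascending): 230, 433, 433, 681, 681, 687, 813, 847, 906
The 2 values of 433 occupy positions 2–3 → each gets rank 2.
The 2 values of 681 occupy positions 4–5 → each gets rank 4.
Hana has value 433 → rank 2.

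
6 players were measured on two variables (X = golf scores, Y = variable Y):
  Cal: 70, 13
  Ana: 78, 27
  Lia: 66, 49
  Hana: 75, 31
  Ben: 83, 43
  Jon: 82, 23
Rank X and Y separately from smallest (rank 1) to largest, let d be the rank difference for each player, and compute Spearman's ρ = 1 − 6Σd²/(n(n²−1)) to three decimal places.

Ranks of variable 1: 2, 4, 1, 3, 6, 5
Ranks of variable 2: 1, 3, 6, 4, 5, 2
d = r₁ − r₂: 1, 1, -5, -1, 1, 3
d²: 1, 1, 25, 1, 1, 9; Σd² = 38
ρ = 1 − 6·38/(6·35) = 1 − 228/210 = -0.086

-0.086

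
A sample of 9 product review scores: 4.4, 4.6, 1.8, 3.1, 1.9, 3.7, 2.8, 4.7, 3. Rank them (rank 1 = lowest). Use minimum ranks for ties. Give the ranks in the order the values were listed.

7, 8, 1, 5, 2, 6, 3, 9, 4

Sorted (ascending): 1.8, 1.9, 2.8, 3, 3.1, 3.7, 4.4, 4.6, 4.7
No ties — each value takes its position as its rank.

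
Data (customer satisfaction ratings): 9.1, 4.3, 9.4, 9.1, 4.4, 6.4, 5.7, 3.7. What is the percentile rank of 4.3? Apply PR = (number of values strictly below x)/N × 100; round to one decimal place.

N = 8.
Strictly below 4.3: 1. Equal to 4.3: 1.
PR = 1/8 × 100 = 12.5

12.5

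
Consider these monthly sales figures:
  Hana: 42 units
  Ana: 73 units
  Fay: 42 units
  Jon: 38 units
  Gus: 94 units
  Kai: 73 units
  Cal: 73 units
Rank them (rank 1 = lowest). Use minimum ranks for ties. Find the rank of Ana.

4

Sorted (ascending): 38, 42, 42, 73, 73, 73, 94
The 2 values of 42 occupy positions 2–3 → each gets rank 2.
The 3 values of 73 occupy positions 4–6 → each gets rank 4.
Ana has value 73 units → rank 4.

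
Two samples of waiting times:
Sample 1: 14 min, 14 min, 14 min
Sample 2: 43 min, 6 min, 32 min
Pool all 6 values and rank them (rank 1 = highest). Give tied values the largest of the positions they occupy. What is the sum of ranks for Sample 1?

15

Sorted (descending): 43, 32, 14, 14, 14, 6
The 3 values of 14 occupy positions 3–5 → each gets rank 5.
Sample 1 values → pooled ranks: 14→5, 14→5, 14→5
Rank sum = 5 + 5 + 5 = 15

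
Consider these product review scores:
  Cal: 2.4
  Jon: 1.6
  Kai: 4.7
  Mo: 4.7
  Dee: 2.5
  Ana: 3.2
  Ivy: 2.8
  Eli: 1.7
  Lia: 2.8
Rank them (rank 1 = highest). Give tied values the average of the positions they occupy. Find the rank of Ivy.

4.5

Sorted (descending): 4.7, 4.7, 3.2, 2.8, 2.8, 2.5, 2.4, 1.7, 1.6
The 2 values of 4.7 occupy positions 1–2 → average rank (1+2)/2 = 1.5.
The 2 values of 2.8 occupy positions 4–5 → average rank (4+5)/2 = 4.5.
Ivy has value 2.8 → rank 4.5.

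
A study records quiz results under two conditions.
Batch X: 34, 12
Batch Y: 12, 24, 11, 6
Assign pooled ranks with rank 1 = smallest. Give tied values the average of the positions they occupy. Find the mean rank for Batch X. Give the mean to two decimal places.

Sorted (ascending): 6, 11, 12, 12, 24, 34
The 2 values of 12 occupy positions 3–4 → average rank (3+4)/2 = 3.5.
Batch X values → pooled ranks: 34→6, 12→3.5
Mean rank = (6 + 3.5) / 2 = 4.75

4.75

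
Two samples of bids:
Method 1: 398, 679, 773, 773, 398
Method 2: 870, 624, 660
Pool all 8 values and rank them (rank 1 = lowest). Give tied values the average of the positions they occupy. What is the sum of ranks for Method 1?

21

Sorted (ascending): 398, 398, 624, 660, 679, 773, 773, 870
The 2 values of 398 occupy positions 1–2 → average rank (1+2)/2 = 1.5.
The 2 values of 773 occupy positions 6–7 → average rank (6+7)/2 = 6.5.
Method 1 values → pooled ranks: 398→1.5, 679→5, 773→6.5, 773→6.5, 398→1.5
Rank sum = 1.5 + 5 + 6.5 + 6.5 + 1.5 = 21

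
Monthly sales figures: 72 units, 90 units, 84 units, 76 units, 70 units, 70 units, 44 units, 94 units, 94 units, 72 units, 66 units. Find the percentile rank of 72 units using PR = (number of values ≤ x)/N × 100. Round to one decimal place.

N = 11.
Strictly below 72: 4. Equal to 72: 2.
PR = 6/11 × 100 = 54.5

54.5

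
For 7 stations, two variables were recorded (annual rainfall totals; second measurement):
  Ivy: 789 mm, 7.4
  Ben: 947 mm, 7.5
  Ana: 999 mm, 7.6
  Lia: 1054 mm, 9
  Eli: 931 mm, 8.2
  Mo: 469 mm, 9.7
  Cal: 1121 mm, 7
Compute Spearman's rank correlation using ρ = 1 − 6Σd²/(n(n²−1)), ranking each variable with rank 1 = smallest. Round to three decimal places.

-0.393

Ranks of variable 1: 2, 4, 5, 6, 3, 1, 7
Ranks of variable 2: 2, 3, 4, 6, 5, 7, 1
d = r₁ − r₂: 0, 1, 1, 0, -2, -6, 6
d²: 0, 1, 1, 0, 4, 36, 36; Σd² = 78
ρ = 1 − 6·78/(7·48) = 1 − 468/336 = -0.393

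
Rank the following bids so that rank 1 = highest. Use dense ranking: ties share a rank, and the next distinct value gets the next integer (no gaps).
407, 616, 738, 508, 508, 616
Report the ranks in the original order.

Sorted (descending): 738, 616, 616, 508, 508, 407
The 2 values of 616 share dense rank 2.
The 2 values of 508 share dense rank 3.
Remaining distinct values take the next consecutive integers.

4, 2, 1, 3, 3, 2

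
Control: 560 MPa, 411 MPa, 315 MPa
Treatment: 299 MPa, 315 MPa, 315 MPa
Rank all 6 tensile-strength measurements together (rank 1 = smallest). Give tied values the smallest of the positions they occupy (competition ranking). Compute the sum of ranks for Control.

Sorted (ascending): 299, 315, 315, 315, 411, 560
The 3 values of 315 occupy positions 2–4 → each gets rank 2.
Control values → pooled ranks: 560→6, 411→5, 315→2
Rank sum = 6 + 5 + 2 = 13

13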